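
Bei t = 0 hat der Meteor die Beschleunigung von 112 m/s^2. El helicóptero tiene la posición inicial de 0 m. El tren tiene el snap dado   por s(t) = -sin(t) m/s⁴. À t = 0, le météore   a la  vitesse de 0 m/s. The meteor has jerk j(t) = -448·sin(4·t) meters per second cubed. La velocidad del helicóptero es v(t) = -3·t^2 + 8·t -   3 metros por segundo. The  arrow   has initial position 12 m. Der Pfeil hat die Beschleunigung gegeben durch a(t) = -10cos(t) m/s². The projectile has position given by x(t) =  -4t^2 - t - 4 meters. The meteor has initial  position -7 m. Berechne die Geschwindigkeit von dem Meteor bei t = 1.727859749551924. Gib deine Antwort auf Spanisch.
Debemos encontrar la integral de nuestra ecuación de la sacudida j(t) = -448·sin(4·t) 2 veces. Tomando ∫j(t)dt y aplicando a(0) = 112, encontramos a(t) = 112·cos(4·t). La integral de la aceleración, con v(0) = 0, da la velocidad: v(t) = 28·sin(4·t). Usando v(t) = 28·sin(4·t) y sustituyendo t = 1.727859749551924, encontramos v = 16.4565182500861.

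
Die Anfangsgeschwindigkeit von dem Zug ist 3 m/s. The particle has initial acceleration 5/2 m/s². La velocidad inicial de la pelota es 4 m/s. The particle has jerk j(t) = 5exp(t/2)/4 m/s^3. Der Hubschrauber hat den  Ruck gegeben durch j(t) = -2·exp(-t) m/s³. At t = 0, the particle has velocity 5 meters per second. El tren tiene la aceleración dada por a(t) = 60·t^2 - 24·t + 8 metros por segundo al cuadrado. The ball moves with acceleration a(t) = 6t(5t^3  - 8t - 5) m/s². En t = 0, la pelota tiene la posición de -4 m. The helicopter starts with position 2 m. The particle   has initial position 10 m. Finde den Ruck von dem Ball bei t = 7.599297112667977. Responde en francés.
Nous devons dériver notre équation de l'accélération a(t) = 6·t·(5·t^3 - 8·t - 5) 1 fois. La dérivée de l'accélération donne le jerk: j(t) = 30·t^3 + 6·t·(15·t^2 - 8) - 48·t - 30. En utilisant j(t) = 30·t^3 + 6·t·(15·t^2 - 8) - 48·t - 30 et en substituant t = 7.599297112667977, nous trouvons j = 51902.9732708375.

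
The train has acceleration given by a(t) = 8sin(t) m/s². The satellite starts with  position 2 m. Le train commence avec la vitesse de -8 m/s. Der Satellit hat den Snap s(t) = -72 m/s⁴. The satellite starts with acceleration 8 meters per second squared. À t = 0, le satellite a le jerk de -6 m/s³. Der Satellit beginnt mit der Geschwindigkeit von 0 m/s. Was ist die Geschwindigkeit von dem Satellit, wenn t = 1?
Ausgehend von dem Snap s(t) = -72, nehmen wir 3 Integrale. Durch Integration von dem Snap und Verwendung der Anfangsbedingung j(0) = -6, erhalten wir j(t) = -72·t - 6. Mit ∫j(t)dt und Anwendung von a(0) = 8, finden wir a(t) = -36·t^2 - 6·t + 8. Mit ∫a(t)dt und Anwendung von v(0) = 0, finden wir v(t) = t·(-12·t^2 - 3·t + 8). Mit v(t) = t·(-12·t^2 - 3·t + 8) und Einsetzen von t = 1, finden wir v = -7.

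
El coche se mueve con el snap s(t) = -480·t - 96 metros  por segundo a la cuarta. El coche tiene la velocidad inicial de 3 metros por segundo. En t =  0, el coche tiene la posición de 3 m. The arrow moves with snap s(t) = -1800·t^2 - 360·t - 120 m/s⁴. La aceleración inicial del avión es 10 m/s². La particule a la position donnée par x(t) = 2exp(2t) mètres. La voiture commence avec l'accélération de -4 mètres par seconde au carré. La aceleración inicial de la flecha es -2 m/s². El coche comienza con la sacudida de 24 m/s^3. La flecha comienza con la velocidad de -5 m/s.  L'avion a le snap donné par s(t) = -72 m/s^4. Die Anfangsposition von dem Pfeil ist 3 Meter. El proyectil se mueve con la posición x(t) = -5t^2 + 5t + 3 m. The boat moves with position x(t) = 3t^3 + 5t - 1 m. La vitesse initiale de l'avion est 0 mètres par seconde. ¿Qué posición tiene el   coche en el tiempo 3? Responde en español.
Debemos encontrar la integral de nuestra ecuación del snap s(t) = -480·t - 96 4 veces. La antiderivada del snap, con j(0) = 24, da la sacudida: j(t) = -240·t^2 - 96·t + 24. Integrando la sacudida y usando la condición inicial a(0) = -4, obtenemos a(t) = -80·t^3 - 48·t^2 + 24·t - 4. La antiderivada de la aceleración, con v(0) = 3, da la velocidad: v(t) = -20·t^4 - 16·t^3 + 12·t^2 - 4·t + 3. Tomando ∫v(t)dt y aplicando x(0) = 3, encontramos x(t) = -4·t^5 - 4·t^4 + 4·t^3 - 2·t^2 + 3·t + 3. Tenemos la posición x(t) = -4·t^5 - 4·t^4 + 4·t^3 - 2·t^2 + 3·t + 3. Sustituyendo t = 3: x(3) = -1194.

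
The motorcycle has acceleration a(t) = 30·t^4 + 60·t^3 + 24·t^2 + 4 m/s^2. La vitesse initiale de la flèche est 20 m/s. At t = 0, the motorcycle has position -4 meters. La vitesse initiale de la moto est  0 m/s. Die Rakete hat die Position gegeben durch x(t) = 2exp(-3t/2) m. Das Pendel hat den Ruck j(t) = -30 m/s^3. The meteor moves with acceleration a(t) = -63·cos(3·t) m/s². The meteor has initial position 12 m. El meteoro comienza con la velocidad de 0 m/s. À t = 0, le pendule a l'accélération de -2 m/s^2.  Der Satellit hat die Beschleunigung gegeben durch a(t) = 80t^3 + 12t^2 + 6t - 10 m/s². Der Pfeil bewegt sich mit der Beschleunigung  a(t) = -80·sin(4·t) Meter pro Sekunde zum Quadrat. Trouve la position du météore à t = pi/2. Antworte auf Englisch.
To solve this, we need to take 2 antiderivatives of our acceleration equation a(t) = -63·cos(3·t). The antiderivative of acceleration is velocity. Using v(0) = 0, we get v(t) = -21·sin(3·t). Taking ∫v(t)dt and applying x(0) = 12, we find x(t) = 7·cos(3·t) + 5. Using x(t) = 7·cos(3·t) + 5 and substituting t = pi/2, we find x = 5.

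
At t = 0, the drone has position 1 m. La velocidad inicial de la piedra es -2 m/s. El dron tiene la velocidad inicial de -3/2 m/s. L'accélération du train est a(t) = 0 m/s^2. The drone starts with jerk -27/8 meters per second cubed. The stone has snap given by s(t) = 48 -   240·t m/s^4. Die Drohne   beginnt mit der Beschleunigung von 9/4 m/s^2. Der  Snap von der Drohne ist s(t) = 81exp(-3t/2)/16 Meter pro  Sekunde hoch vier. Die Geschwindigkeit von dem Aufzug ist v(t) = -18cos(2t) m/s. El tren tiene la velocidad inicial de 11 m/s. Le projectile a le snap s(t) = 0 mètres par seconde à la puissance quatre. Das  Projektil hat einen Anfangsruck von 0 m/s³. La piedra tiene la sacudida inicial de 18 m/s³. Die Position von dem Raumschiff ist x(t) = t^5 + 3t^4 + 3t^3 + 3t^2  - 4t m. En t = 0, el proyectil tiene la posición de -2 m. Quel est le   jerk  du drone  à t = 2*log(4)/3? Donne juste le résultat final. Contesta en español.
La sacudida en t = 2*log(4)/3 es j = -27/32.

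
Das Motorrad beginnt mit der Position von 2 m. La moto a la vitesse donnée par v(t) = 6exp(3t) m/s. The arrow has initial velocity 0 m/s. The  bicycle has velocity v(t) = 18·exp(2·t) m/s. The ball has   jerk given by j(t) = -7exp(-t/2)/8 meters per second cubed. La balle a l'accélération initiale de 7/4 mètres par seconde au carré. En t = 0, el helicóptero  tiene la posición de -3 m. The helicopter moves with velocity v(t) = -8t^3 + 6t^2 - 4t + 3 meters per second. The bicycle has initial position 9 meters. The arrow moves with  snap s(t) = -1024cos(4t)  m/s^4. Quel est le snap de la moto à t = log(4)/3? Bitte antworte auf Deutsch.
Ausgehend von der Geschwindigkeit v(t) = 6·exp(3·t), nehmen wir 3 Ableitungen. Die Ableitung von der Geschwindigkeit ergibt die Beschleunigung: a(t) = 18·exp(3·t). Mit d/dt von a(t) finden wir j(t) = 54·exp(3·t). Mit d/dt von j(t) finden wir s(t) = 162·exp(3·t). Aus der Gleichung für den Snap s(t) = 162·exp(3·t), setzen wir t = log(4)/3 ein und erhalten s = 648.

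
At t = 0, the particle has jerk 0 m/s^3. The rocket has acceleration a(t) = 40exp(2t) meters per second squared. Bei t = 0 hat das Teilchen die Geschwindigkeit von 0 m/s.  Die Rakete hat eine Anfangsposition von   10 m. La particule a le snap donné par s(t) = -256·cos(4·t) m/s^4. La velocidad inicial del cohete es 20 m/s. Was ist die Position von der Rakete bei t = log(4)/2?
Ausgehend von der Beschleunigung a(t) = 40·exp(2·t), nehmen wir 2 Integrale. Durch Integration von der Beschleunigung und Verwendung der Anfangsbedingung v(0) = 20, erhalten wir v(t) = 20·exp(2·t). Das Integral von der Geschwindigkeit ist die Position. Mit x(0) = 10 erhalten wir x(t) = 10·exp(2·t). Aus der Gleichung für die Position x(t) = 10·exp(2·t), setzen wir t = log(4)/2 ein und erhalten x = 40.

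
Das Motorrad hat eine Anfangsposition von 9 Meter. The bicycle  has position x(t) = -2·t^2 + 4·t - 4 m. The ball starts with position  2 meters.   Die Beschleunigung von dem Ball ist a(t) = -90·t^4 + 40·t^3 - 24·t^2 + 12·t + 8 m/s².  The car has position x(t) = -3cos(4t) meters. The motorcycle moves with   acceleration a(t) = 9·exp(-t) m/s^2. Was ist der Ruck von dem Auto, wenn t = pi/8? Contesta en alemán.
Ausgehend von der Position x(t) = -3·cos(4·t), nehmen wir 3 Ableitungen. Mit d/dt von x(t) finden wir v(t) = 12·sin(4·t). Die Ableitung von der Geschwindigkeit ergibt die Beschleunigung: a(t) = 48·cos(4·t). Die Ableitung von der Beschleunigung ergibt den Ruck: j(t) = -192·sin(4·t). Aus der Gleichung für den Ruck j(t) = -192·sin(4·t), setzen wir t = pi/8 ein und erhalten j = -192.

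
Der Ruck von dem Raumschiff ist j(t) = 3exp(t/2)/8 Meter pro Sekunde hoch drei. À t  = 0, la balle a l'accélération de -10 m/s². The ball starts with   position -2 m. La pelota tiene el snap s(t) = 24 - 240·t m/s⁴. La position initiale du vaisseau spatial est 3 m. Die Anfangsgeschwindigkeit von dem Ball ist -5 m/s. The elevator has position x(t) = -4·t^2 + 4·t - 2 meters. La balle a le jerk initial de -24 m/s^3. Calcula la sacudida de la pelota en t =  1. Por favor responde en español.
Para resolver esto, necesitamos tomar 1 antiderivada de nuestra ecuación del snap s(t) = 24 - 240·t. La antiderivada del snap es la sacudida. Usando j(0) = -24, obtenemos j(t) = -120·t^2 + 24·t - 24. Usando j(t) = -120·t^2 + 24·t - 24 y sustituyendo t = 1, encontramos j = -120.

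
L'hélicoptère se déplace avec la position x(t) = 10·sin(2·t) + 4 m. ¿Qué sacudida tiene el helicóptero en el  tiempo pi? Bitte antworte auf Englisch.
Starting from position x(t) = 10·sin(2·t) + 4, we take 3 derivatives. The derivative of position gives velocity: v(t) = 20·cos(2·t). Differentiating velocity, we get acceleration: a(t) = -40·sin(2·t). The derivative of acceleration gives jerk: j(t) = -80·cos(2·t). Using j(t) = -80·cos(2·t) and substituting t = pi, we find j = -80.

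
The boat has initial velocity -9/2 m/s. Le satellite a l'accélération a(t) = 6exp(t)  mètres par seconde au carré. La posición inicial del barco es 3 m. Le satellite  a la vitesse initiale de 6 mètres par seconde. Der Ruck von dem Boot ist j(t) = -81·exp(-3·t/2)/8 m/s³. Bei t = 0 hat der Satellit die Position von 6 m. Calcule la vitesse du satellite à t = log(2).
Nous devons intégrer notre équation de l'accélération a(t) = 6·exp(t) 1 fois. L'intégrale de l'accélération, avec v(0) = 6, donne la vitesse: v(t) = 6·exp(t). En utilisant v(t) = 6·exp(t) et en substituant t = log(2), nous trouvons v = 12.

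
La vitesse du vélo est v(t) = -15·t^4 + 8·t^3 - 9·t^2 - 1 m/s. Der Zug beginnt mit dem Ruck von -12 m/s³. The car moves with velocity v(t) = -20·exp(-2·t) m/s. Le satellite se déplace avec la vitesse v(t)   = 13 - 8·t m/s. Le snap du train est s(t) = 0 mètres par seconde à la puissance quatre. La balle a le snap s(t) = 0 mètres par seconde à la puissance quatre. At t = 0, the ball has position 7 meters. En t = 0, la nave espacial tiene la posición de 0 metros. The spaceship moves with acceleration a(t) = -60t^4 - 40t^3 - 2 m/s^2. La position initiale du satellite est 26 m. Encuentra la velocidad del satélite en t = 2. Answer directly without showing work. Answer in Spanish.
En t = 2, v = -3.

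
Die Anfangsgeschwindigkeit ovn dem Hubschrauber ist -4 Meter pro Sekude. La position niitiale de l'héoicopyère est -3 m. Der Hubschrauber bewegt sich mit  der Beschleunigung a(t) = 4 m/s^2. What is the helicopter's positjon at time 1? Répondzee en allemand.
Um dies zu lösen, müssen wir 2 Integrale unserer Gleichung für die Beschleunigung a(t) = 4 finden. Die Stammfunktion von der Beschleunigung, mit v(0) = -4, ergibt die Geschwindigkeit: v(t) = 4·t - 4. Durch Integration von der Geschwindigkeit und Verwendung der Anfangsbedingung x(0) = -3, erhalten wir x(t) = 2·t^2 - 4·t - 3. Aus der Gleichung für die Position x(t) = 2·t^2 - 4·t - 3, setzen wir t = 1 ein und erhalten x = -5.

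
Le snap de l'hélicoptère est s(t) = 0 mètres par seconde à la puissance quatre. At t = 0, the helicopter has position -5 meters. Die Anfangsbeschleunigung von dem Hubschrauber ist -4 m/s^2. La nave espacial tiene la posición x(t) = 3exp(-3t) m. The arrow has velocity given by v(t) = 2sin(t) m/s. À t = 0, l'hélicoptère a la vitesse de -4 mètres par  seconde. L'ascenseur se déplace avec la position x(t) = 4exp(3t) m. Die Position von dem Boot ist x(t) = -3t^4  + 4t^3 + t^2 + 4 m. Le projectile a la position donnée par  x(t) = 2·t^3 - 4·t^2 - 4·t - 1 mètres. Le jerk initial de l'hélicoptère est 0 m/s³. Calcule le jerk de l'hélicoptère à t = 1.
Nous devons trouver l'intégrale de notre équation du snap s(t) = 0 1 fois. L'intégrale du snap, avec j(0) = 0, donne le jerk: j(t) = 0. Nous avons le jerk j(t) = 0. En substituant t = 1: j(1) = 0.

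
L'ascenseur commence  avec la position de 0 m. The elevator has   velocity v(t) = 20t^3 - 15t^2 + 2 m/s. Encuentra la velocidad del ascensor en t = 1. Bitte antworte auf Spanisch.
Usando v(t) = 20·t^3 - 15·t^2 + 2 y sustituyendo t = 1, encontramos v = 7.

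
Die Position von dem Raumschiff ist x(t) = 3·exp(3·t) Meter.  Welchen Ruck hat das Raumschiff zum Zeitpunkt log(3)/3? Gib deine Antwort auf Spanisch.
Para resolver esto, necesitamos tomar 3 derivadas de nuestra ecuación de la posición x(t) = 3·exp(3·t). Tomando d/dt de x(t), encontramos v(t) = 9·exp(3·t). Derivando la velocidad, obtenemos la aceleración: a(t) = 27·exp(3·t). Derivando la aceleración, obtenemos la sacudida: j(t) = 81·exp(3·t). Tenemos la sacudida j(t) = 81·exp(3·t). Sustituyendo t = log(3)/3: j(log(3)/3) = 243.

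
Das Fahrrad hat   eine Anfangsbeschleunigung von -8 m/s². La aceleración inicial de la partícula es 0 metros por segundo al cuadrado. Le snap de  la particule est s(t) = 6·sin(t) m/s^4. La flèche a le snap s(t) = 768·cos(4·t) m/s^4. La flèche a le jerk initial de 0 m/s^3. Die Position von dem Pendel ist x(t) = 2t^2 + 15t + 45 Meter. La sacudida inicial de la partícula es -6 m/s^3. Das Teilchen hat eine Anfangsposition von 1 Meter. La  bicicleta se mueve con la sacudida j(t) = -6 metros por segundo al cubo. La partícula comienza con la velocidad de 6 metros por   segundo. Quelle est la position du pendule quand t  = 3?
En utilisant x(t) = 2·t^2 + 15·t + 45 et en substituant t = 3, nous trouvons x = 108.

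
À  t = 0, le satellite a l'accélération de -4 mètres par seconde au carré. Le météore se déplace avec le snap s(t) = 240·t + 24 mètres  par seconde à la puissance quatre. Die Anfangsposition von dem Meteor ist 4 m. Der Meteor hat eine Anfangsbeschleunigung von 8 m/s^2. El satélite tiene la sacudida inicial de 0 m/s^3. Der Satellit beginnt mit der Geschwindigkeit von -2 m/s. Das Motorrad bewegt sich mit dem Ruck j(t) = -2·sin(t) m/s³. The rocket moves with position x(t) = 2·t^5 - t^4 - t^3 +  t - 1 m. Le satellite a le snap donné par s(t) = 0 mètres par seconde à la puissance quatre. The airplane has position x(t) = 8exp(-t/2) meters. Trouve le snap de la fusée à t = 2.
En partant de la position x(t) = 2·t^5 - t^4 - t^3 + t - 1, nous prenons 4 dérivées. En prenant d/dt de x(t), nous trouvons v(t) = 10·t^4 - 4·t^3 - 3·t^2 + 1. En dérivant la vitesse, nous obtenons l'accélération: a(t) = 40·t^3 - 12·t^2 - 6·t. La dérivée de l'accélération donne le jerk: j(t) = 120·t^2 - 24·t - 6. En dérivant le jerk, nous obtenons le snap: s(t) = 240·t - 24. En utilisant s(t) = 240·t - 24 et en substituant t = 2, nous trouvons s = 456.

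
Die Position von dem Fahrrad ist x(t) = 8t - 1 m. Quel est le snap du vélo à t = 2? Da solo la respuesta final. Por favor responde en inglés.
At t = 2, s = 0.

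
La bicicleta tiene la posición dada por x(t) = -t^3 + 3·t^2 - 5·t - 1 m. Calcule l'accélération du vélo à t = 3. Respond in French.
Pour résoudre ceci, nous devons prendre 2 dérivées de notre équation de la position x(t) = -t^3 + 3·t^2 - 5·t - 1. En prenant d/dt de x(t), nous trouvons v(t) = -3·t^2 + 6·t - 5. En dérivant la vitesse, nous obtenons l'accélération: a(t) = 6 - 6·t. De l'équation de l'accélération a(t) = 6 - 6·t, nous substituons t = 3 pour obtenir a = -12.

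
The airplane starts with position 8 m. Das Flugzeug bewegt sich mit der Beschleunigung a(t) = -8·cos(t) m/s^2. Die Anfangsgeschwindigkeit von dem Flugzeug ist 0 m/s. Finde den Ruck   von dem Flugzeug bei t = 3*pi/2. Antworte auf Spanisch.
Para resolver esto, necesitamos tomar 1 derivada de nuestra ecuación de la aceleración a(t) = -8·cos(t). La derivada de la aceleración da la sacudida: j(t) = 8·sin(t). Tenemos la sacudida j(t) = 8·sin(t). Sustituyendo t = 3*pi/2: j(3*pi/2) = -8.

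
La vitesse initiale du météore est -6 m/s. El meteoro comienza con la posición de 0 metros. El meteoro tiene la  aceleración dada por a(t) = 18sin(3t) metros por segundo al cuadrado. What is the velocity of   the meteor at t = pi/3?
Starting from acceleration a(t) = 18·sin(3·t), we take 1 integral. Integrating acceleration and using the initial condition v(0) = -6, we get v(t) = -6·cos(3·t). From the given velocity equation v(t) = -6·cos(3·t), we substitute t = pi/3 to get v = 6.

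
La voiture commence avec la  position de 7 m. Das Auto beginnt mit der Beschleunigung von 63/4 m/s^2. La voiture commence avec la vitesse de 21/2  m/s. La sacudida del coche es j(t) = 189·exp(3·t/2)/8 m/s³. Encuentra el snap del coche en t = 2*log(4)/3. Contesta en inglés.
We must differentiate our jerk equation j(t) = 189·exp(3·t/2)/8 1 time. Taking d/dt of j(t), we find s(t) = 567·exp(3·t/2)/16. From the given snap equation s(t) = 567·exp(3·t/2)/16, we substitute t = 2*log(4)/3 to get s = 567/4.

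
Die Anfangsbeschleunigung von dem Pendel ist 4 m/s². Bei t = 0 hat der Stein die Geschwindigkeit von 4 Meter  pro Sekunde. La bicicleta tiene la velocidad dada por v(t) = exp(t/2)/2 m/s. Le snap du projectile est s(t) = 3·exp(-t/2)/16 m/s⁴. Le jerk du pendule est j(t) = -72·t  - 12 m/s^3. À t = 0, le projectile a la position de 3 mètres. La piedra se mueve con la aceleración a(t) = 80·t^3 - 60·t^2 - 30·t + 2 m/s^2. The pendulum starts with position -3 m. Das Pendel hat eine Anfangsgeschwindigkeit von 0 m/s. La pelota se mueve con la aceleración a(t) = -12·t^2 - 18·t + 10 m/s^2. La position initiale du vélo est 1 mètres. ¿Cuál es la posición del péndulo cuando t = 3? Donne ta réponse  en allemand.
Ausgehend von dem Ruck j(t) = -72·t - 12, nehmen wir 3 Integrale. Durch Integration von dem Ruck und Verwendung der Anfangsbedingung a(0) = 4, erhalten wir a(t) = -36·t^2 - 12·t + 4. Durch Integration von der Beschleunigung und Verwendung der Anfangsbedingung v(0) = 0, erhalten wir v(t) = 2·t·(-6·t^2 - 3·t + 2). Mit ∫v(t)dt und Anwendung von x(0) = -3, finden wir x(t) = -3·t^4 - 2·t^3 + 2·t^2 - 3. Wir haben die Position x(t) = -3·t^4 - 2·t^3 + 2·t^2 - 3. Durch Einsetzen von t = 3: x(3) = -282.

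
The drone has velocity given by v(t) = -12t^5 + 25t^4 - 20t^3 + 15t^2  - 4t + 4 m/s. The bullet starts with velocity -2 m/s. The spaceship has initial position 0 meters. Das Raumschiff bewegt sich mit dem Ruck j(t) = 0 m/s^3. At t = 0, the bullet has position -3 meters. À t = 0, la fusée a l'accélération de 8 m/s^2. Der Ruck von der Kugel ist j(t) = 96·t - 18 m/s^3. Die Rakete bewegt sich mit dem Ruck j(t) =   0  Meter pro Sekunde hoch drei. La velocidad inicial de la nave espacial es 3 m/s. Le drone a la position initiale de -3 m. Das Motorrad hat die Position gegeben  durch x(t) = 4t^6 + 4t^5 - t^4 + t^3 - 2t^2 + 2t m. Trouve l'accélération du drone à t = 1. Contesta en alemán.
Um dies zu lösen, müssen wir 1 Ableitung unserer Gleichung für die Geschwindigkeit v(t) = -12·t^5 + 25·t^4 - 20·t^3 + 15·t^2 - 4·t + 4 nehmen. Mit d/dt von v(t) finden wir a(t) = -60·t^4 + 100·t^3 - 60·t^2 + 30·t - 4. Mit a(t) = -60·t^4 + 100·t^3 - 60·t^2 + 30·t - 4 und Einsetzen von t = 1, finden wir a = 6.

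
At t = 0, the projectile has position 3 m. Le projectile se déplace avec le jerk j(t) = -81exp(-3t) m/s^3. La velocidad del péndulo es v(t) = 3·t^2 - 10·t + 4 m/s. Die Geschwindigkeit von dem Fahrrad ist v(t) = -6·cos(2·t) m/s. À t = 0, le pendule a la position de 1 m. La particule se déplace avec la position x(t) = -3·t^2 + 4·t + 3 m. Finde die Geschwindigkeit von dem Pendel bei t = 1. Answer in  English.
We have velocity v(t) = 3·t^2 - 10·t + 4. Substituting t = 1: v(1) = -3.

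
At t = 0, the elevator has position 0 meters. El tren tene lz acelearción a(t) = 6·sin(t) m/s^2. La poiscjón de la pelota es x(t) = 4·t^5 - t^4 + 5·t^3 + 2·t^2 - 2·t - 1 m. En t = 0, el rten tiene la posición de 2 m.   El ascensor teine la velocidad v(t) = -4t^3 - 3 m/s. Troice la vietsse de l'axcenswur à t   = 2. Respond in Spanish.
Tenemos la velocidad v(t) = -4·t^3 - 3. Sustituyendo t = 2: v(2) = -35.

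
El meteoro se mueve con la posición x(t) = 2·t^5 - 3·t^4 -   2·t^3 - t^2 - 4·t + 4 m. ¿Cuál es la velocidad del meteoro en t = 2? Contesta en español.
Partiendo de la posición x(t) = 2·t^5 - 3·t^4 - 2·t^3 - t^2 - 4·t + 4, tomamos 1 derivada. Tomando d/dt de x(t), encontramos v(t) = 10·t^4 - 12·t^3 - 6·t^2 - 2·t - 4. De la ecuación de la velocidad v(t) = 10·t^4 - 12·t^3 - 6·t^2 - 2·t - 4, sustituimos t = 2 para obtener v = 32.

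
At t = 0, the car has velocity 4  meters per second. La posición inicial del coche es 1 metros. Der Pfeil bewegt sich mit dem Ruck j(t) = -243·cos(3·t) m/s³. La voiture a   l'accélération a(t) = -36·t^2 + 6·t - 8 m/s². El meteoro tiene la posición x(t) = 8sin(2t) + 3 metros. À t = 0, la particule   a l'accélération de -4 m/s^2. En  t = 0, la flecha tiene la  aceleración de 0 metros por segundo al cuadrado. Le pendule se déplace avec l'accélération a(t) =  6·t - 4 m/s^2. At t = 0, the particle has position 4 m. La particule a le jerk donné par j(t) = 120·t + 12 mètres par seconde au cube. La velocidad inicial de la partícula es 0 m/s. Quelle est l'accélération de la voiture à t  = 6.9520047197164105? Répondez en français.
De l'équation de l'accélération a(t) = -36·t^2 + 6·t - 8, nous substituons t = 6.9520047197164105 pour obtenir a = -1706.18127810823.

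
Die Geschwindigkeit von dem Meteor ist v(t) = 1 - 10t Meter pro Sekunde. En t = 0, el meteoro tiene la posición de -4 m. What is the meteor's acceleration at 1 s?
To solve this, we need to take 1 derivative of our velocity equation v(t) = 1 - 10·t. Taking d/dt of v(t), we find a(t) = -10. We have acceleration a(t) = -10. Substituting t = 1: a(1) = -10.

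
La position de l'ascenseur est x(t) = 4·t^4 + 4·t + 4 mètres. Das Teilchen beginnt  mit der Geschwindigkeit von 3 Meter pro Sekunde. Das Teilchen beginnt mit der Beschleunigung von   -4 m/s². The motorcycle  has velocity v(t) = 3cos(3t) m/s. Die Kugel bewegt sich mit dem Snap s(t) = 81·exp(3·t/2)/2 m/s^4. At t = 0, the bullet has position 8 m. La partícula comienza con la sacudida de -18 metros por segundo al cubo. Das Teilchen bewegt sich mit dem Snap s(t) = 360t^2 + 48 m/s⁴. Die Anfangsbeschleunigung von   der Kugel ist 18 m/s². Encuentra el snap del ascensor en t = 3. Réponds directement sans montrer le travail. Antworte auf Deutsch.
s(3) = 96.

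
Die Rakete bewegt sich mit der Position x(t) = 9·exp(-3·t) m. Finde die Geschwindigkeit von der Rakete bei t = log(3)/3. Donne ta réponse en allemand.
Wir müssen unsere Gleichung für die Position x(t) = 9·exp(-3·t) 1-mal ableiten. Durch Ableiten von der Position erhalten wir die Geschwindigkeit: v(t) = -27·exp(-3·t). Wir haben die Geschwindigkeit v(t) = -27·exp(-3·t). Durch Einsetzen von t = log(3)/3: v(log(3)/3) = -9.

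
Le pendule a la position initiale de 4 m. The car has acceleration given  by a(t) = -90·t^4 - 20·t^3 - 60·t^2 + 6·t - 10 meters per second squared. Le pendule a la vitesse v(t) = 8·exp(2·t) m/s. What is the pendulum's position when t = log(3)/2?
We must find the integral of our velocity equation v(t) = 8·exp(2·t) 1 time. Integrating velocity and using the initial condition x(0) = 4, we get x(t) = 4·exp(2·t). Using x(t) = 4·exp(2·t) and substituting t = log(3)/2, we find x = 12.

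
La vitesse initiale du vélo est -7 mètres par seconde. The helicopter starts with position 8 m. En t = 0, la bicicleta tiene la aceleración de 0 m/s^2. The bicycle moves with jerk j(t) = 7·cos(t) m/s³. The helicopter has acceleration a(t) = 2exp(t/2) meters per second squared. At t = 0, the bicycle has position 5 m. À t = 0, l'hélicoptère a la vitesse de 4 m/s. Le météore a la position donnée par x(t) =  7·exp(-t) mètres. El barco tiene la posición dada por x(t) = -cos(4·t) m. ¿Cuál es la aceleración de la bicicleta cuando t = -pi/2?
Necesitamos integrar nuestra ecuación de la sacudida j(t) = 7·cos(t) 1 vez. La antiderivada de la sacudida, con a(0) = 0, da la aceleración: a(t) = 7·sin(t). Tenemos la aceleración a(t) = 7·sin(t). Sustituyendo t = -pi/2: a(-pi/2) = -7.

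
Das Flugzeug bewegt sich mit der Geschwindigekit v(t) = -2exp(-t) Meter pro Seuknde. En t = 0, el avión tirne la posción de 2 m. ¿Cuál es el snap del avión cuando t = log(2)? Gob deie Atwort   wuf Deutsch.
Wir müssen unsere Gleichung für die Geschwindigkeit v(t) = -2·exp(-t) 3-mal ableiten. Mit d/dt von v(t) finden wir a(t) = 2·exp(-t). Mit d/dt von a(t) finden wir j(t) = -2·exp(-t). Die Ableitung von dem Ruck ergibt den Snap: s(t) = 2·exp(-t). Mit s(t) = 2·exp(-t) und Einsetzen von t = log(2), finden wir s = 1.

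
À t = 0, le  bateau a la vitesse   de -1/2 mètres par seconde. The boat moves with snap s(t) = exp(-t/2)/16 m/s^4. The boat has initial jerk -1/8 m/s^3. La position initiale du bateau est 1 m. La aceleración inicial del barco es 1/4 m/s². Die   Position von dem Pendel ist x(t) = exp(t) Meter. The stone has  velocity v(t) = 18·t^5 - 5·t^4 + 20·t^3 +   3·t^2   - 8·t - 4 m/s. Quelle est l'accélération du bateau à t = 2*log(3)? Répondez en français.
Nous devons intégrer notre équation du snap s(t) = exp(-t/2)/16 2 fois. En prenant ∫s(t)dt et en appliquant j(0) = -1/8, nous trouvons j(t) = -exp(-t/2)/8. En intégrant le jerk et en utilisant la condition initiale a(0) = 1/4, nous obtenons a(t) = exp(-t/2)/4. En utilisant a(t) = exp(-t/2)/4 et en substituant t = 2*log(3), nous trouvons a = 1/12.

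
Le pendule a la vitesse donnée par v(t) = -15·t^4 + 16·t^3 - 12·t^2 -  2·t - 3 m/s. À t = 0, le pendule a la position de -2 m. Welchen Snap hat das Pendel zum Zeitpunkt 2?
Um dies zu lösen, müssen wir 3 Ableitungen unserer Gleichung für die Geschwindigkeit v(t) = -15·t^4 + 16·t^3 - 12·t^2 - 2·t - 3 nehmen. Mit d/dt von v(t) finden wir a(t) = -60·t^3 + 48·t^2 - 24·t - 2. Mit d/dt von a(t) finden wir j(t) = -180·t^2 + 96·t - 24. Die Ableitung von dem Ruck ergibt den Snap: s(t) = 96 - 360·t. Aus der Gleichung für den Snap s(t) = 96 - 360·t, setzen wir t = 2 ein und erhalten s = -624.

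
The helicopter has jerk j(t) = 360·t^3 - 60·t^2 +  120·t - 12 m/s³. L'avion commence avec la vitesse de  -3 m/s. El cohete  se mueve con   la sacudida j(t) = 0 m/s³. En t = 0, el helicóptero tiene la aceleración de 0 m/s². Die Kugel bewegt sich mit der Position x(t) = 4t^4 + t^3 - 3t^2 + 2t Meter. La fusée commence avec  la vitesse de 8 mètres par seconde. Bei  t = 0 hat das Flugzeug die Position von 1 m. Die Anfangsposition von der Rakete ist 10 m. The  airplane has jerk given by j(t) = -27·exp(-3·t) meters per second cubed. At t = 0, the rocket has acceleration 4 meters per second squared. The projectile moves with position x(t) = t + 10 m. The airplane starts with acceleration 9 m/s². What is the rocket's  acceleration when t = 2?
Starting from jerk j(t) = 0, we take 1 antiderivative. The antiderivative of jerk, with a(0) = 4, gives acceleration: a(t) = 4. We have acceleration a(t) = 4. Substituting t = 2: a(2) = 4.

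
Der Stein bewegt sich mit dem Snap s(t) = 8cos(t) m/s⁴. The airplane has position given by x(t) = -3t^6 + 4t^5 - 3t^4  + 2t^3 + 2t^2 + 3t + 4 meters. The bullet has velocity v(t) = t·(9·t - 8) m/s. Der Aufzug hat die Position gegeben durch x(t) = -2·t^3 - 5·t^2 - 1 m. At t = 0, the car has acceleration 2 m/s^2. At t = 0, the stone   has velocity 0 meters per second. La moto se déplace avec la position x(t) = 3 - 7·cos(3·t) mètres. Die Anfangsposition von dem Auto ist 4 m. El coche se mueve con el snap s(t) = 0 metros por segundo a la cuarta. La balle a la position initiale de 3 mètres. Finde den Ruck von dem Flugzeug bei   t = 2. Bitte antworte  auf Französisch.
Nous devons dériver notre équation de la position x(t) = -3·t^6 + 4·t^5 - 3·t^4 + 2·t^3 + 2·t^2 + 3·t + 4 3 fois. En dérivant la position, nous obtenons la vitesse: v(t) = -18·t^5 + 20·t^4 - 12·t^3 + 6·t^2 + 4·t + 3. En prenant d/dt de v(t), nous trouvons a(t) = -90·t^4 + 80·t^3 - 36·t^2 + 12·t + 4. En prenant d/dt de a(t), nous trouvons j(t) = -360·t^3 + 240·t^2 - 72·t + 12. De l'équation du jerk j(t) = -360·t^3 + 240·t^2 - 72·t + 12, nous substituons t = 2 pour obtenir j = -2052.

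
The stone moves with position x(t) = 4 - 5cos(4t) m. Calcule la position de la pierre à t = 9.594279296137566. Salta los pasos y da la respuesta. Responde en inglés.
The position at t = 9.594279296137566 is x = 0.105873007813886.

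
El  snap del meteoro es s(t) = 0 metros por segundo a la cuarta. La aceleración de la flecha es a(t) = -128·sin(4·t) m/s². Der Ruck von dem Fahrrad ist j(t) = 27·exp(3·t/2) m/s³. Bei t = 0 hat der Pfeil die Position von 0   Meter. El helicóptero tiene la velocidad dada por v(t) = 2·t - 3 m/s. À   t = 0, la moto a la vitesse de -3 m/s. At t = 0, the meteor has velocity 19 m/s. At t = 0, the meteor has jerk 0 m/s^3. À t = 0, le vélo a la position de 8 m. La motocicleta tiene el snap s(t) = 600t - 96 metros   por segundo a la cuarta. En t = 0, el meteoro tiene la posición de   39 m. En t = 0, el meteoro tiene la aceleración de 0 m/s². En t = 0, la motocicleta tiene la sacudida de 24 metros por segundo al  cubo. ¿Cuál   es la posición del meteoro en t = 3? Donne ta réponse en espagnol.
Para resolver esto, necesitamos tomar 4 antiderivadas de nuestra ecuación del snap s(t) = 0. Integrando el snap y usando la condición inicial j(0) = 0, obtenemos j(t) = 0. Tomando ∫j(t)dt y aplicando a(0) = 0, encontramos a(t) = 0. La antiderivada de la aceleración es la velocidad. Usando v(0) = 19, obtenemos v(t) = 19. Integrando la velocidad y usando la condición inicial x(0) = 39, obtenemos x(t) = 19·t + 39. Usando x(t) = 19·t + 39 y sustituyendo t = 3, encontramos x = 96.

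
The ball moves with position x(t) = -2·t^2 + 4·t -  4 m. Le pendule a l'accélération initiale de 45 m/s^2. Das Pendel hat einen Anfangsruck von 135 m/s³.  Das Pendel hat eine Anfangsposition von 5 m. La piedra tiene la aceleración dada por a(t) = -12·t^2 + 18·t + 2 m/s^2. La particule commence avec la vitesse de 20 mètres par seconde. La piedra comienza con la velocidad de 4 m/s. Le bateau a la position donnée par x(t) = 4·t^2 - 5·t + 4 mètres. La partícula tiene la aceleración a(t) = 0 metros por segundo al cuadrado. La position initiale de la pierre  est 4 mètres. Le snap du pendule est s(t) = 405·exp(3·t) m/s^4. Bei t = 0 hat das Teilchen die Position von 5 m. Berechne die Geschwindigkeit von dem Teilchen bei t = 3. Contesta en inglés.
To solve this, we need to take 1 antiderivative of our acceleration equation a(t) = 0. Taking ∫a(t)dt and applying v(0) = 20, we find v(t) = 20. From the given velocity equation v(t) = 20, we substitute t = 3 to get v = 20.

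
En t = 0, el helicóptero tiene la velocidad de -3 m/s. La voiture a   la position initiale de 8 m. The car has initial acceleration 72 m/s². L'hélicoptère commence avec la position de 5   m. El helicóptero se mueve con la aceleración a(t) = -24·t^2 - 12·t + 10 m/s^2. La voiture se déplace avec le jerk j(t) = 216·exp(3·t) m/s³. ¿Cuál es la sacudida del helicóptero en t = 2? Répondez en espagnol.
Debemos derivar nuestra ecuación de la aceleración a(t) = -24·t^2 - 12·t + 10 1 vez. Derivando la aceleración, obtenemos la sacudida: j(t) = -48·t - 12. Usando j(t) = -48·t - 12 y sustituyendo t = 2, encontramos j = -108.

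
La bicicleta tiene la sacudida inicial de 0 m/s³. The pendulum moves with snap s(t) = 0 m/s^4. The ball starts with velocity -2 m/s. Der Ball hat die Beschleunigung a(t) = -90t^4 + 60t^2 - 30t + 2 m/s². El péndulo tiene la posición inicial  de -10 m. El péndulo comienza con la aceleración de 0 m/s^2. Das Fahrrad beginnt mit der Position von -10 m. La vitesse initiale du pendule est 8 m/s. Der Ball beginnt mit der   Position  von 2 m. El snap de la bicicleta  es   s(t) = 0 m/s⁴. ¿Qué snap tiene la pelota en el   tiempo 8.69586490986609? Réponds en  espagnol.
Partiendo de la aceleración a(t) = -90·t^4 + 60·t^2 - 30·t + 2, tomamos 2 derivadas. Derivando la aceleración, obtenemos la sacudida: j(t) = -360·t^3 + 120·t - 30. Derivando la sacudida, obtenemos el snap: s(t) = 120 - 1080·t^2. De la ecuación del snap s(t) = 120 - 1080·t^2, sustituimos t = 8.69586490986609 para obtener s = -81547.5118530916.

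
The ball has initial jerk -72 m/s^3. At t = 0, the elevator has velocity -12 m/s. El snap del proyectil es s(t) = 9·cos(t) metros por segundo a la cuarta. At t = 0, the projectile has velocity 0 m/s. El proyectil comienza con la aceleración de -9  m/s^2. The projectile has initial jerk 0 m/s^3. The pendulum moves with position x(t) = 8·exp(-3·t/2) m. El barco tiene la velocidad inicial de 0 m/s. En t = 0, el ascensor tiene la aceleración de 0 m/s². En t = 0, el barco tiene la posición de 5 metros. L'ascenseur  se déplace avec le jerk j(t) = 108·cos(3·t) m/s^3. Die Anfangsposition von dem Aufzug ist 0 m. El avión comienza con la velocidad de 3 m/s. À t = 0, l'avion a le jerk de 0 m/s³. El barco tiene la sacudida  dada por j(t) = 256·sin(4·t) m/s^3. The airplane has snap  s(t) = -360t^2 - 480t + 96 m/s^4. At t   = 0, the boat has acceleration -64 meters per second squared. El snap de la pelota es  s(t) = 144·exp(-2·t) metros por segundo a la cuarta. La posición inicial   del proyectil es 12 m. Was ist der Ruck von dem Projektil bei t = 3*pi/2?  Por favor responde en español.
Debemos encontrar la antiderivada de nuestra ecuación del snap s(t) = 9·cos(t) 1 vez. La antiderivada del snap es la sacudida. Usando j(0) = 0, obtenemos j(t) = 9·sin(t). Tenemos la sacudida j(t) = 9·sin(t). Sustituyendo t = 3*pi/2: j(3*pi/2) = -9.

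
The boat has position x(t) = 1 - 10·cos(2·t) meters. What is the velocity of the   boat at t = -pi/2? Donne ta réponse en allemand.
Wir müssen unsere Gleichung für die Position x(t) = 1 - 10·cos(2·t) 1-mal ableiten. Die Ableitung von der Position ergibt die Geschwindigkeit: v(t) = 20·sin(2·t). Mit v(t) = 20·sin(2·t) und Einsetzen von t = -pi/2, finden wir v = 0.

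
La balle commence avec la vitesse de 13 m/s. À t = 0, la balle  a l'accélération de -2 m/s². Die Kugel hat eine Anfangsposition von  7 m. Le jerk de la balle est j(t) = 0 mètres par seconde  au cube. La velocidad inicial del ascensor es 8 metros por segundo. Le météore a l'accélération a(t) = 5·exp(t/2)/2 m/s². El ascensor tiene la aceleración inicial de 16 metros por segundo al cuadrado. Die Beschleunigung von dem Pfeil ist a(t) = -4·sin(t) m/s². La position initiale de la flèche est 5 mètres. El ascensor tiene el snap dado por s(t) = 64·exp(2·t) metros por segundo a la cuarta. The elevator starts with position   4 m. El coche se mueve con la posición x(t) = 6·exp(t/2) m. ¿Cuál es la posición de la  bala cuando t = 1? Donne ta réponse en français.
En partant du jerk j(t) = 0, nous prenons 3 intégrales. L'intégrale du jerk, avec a(0) = -2, donne l'accélération: a(t) = -2. En prenant ∫a(t)dt et en appliquant v(0) = 13, nous trouvons v(t) = 13 - 2·t. En intégrant la vitesse et en utilisant la condition initiale x(0) = 7, nous obtenons x(t) = -t^2 + 13·t + 7. De l'équation de la position x(t) = -t^2 + 13·t + 7, nous substituons t = 1 pour obtenir x = 19.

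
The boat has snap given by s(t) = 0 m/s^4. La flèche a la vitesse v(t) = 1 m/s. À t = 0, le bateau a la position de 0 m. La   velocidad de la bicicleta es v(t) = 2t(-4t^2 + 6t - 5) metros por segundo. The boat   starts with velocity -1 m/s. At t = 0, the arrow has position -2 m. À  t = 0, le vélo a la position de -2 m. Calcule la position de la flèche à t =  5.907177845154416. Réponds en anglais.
We must find the antiderivative of our velocity equation v(t) = 1 1 time. The integral of velocity, with x(0) = -2, gives position: x(t) = t - 2. We have position x(t) = t - 2. Substituting t = 5.907177845154416: x(5.907177845154416) = 3.90717784515442.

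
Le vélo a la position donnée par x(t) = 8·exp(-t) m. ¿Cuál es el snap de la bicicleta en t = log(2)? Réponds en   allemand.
Ausgehend von der Position x(t) = 8·exp(-t), nehmen wir 4 Ableitungen. Die Ableitung von der Position ergibt die Geschwindigkeit: v(t) = -8·exp(-t). Mit d/dt von v(t) finden wir a(t) = 8·exp(-t). Mit d/dt von a(t) finden wir j(t) = -8·exp(-t). Mit d/dt von j(t) finden wir s(t) = 8·exp(-t). Mit s(t) = 8·exp(-t) und Einsetzen von t = log(2), finden wir s = 4.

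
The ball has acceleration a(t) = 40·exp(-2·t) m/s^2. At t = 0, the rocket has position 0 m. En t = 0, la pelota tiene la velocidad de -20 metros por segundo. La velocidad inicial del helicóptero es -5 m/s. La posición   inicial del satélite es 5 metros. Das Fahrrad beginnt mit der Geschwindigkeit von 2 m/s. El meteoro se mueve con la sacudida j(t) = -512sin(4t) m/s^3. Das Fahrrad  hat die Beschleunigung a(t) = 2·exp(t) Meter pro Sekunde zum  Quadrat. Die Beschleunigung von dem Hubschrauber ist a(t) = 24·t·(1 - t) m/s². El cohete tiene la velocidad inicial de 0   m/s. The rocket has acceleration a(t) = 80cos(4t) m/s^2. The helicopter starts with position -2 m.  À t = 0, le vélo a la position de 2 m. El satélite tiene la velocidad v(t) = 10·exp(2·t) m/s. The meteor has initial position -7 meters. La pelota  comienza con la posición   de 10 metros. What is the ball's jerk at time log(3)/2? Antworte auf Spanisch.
Para resolver esto, necesitamos tomar 1 derivada de nuestra ecuación de la aceleración a(t) = 40·exp(-2·t). Tomando d/dt de a(t), encontramos j(t) = -80·exp(-2·t). Tenemos la sacudida j(t) = -80·exp(-2·t). Sustituyendo t = log(3)/2: j(log(3)/2) = -80/3.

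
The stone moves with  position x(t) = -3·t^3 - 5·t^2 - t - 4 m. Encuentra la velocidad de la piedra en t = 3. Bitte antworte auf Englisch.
Starting from position x(t) = -3·t^3 - 5·t^2 - t - 4, we take 1 derivative. Taking d/dt of x(t), we find v(t) = -9·t^2 - 10·t - 1. Using v(t) = -9·t^2 - 10·t - 1 and substituting t = 3, we find v = -112.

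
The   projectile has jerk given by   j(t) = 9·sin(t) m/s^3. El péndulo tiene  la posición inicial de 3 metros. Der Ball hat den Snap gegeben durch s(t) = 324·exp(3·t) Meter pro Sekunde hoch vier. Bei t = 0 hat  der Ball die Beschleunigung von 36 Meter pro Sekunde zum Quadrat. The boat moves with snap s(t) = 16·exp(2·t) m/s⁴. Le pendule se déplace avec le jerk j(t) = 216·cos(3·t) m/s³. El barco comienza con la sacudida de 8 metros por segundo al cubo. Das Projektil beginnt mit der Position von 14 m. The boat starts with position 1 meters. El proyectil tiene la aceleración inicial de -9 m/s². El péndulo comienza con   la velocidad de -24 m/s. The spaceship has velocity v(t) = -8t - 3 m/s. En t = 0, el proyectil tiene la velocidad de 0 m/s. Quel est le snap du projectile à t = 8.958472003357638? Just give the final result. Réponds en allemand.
s(8.958472003357638) = -8.03911664227271.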